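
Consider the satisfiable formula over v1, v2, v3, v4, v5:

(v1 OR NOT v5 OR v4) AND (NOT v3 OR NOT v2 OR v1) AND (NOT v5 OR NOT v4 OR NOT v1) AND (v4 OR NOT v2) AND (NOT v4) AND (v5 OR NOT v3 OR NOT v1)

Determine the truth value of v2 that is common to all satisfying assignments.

False

Suppose v2 = true.
From the singleton clause (v4), v4 = true.
But (NOT v4) is also a unit clause — contradiction.
So every satisfying assignment has v2 = False.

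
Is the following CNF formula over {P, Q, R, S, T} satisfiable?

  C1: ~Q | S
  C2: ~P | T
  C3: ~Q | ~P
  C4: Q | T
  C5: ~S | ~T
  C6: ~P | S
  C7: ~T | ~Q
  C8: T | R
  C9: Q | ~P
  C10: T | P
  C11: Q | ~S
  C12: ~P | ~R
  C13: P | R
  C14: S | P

No, unsatisfiable

Branch on Q: set Q = 0.
Unit clause (T) forces T = 1.
Unit clause (~S) forces S = 0.
Unit clause (~P) forces P = 0.
Now (P) is unsatisfied and unit — conflict.
Backtrack on Q: now try Q = 1.
Unit clause (S) forces S = 1.
Unit clause (~P) forces P = 0.
Unit clause (~T) forces T = 0.
Now (T) is unsatisfied and unit — conflict.
Neither Q = 1 nor Q = 0 works.
No assignment satisfies every clause.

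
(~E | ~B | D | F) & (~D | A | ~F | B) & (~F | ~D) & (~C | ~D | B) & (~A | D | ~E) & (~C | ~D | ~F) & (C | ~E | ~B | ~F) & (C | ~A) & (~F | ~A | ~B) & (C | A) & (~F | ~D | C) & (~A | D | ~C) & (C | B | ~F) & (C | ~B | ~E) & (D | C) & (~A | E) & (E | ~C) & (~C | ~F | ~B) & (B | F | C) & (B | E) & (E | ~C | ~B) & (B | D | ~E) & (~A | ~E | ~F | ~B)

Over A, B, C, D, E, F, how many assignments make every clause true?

There are 2^6 = 64 truth assignments over (A, B, C, D, E, F).
Split on B. With B = 1, the clauses containing B are satisfied and ~B drops from the rest; 2 of the 2^5 = 32 assignments to the other variables satisfy what remains.
With B = 0, by the same count on the reduced clause set, 0 assignments work.
Total: 2 + 0 = 2.

2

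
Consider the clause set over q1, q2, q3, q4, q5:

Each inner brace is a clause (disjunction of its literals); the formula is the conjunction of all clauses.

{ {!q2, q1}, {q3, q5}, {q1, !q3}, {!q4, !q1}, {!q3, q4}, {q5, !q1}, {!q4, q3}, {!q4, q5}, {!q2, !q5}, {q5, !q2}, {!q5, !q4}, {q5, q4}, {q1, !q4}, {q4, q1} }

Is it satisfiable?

Satisfiable

Suppose q2 = false.
Suppose q3 = false.
Unit clause (q5) forces q5 = true.
Unit clause (!q4) forces q4 = false.
Unit clause (q1) forces q1 = true.
Every clause now holds.
A satisfying assignment: q1 ↦ true; q2 ↦ false; q3 ↦ false; q4 ↦ false; q5 ↦ true.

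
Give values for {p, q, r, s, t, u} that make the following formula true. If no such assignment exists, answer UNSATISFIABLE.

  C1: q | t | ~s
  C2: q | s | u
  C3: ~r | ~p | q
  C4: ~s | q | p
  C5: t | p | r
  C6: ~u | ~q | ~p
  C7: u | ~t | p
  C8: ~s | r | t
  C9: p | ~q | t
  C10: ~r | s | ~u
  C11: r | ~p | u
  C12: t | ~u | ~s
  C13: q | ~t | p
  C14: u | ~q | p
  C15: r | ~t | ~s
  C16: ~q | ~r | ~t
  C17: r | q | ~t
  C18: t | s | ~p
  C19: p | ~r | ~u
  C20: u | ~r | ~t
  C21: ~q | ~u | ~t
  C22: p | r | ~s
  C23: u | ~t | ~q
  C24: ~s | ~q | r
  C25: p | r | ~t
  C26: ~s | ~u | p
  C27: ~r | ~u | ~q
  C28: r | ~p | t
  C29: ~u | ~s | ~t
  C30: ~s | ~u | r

p=1, q=1, r=1, s=1, t=0, u=0

Try q = 1.
Try u = 0.
From the singleton clause (p), p = 1.
From the singleton clause (r), r = 1.
From the singleton clause (~t), t = 0.
From the singleton clause (s), s = 1.
This assignment satisfies each clause.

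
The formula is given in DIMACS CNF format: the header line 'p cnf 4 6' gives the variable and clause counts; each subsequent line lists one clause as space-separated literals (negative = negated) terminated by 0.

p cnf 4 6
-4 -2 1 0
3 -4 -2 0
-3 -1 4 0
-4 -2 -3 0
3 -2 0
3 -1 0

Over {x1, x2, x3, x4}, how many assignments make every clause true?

6

There are 2^4 = 16 truth assignments over (x1, x2, x3, x4).
Check each against the 6 clauses (columns in the order x1, x2, x3, x4):
  F F F F  ✓ satisfies all
  F F F T  ✓ satisfies all
  F F T F  ✓ satisfies all
  F F T T  ✓ satisfies all
  F T F F  ✗ fails (x3 ∨ ¬x2)
  F T F T  ✗ fails (¬x4 ∨ ¬x2 ∨ x1)
  F T T F  ✓ satisfies all
  F T T T  ✗ fails (¬x4 ∨ ¬x2 ∨ x1)
  T F F F  ✗ fails (x3 ∨ ¬x1)
  T F F T  ✗ fails (x3 ∨ ¬x1)
  T F T F  ✗ fails (¬x3 ∨ ¬x1 ∨ x4)
  T F T T  ✓ satisfies all
  T T F F  ✗ fails (x3 ∨ ¬x2)
  T T F T  ✗ fails (x3 ∨ ¬x4 ∨ ¬x2)
  T T T F  ✗ fails (¬x3 ∨ ¬x1 ∨ x4)
  T T T T  ✗ fails (¬x4 ∨ ¬x2 ∨ ¬x3)
6 of the 16 rows are models.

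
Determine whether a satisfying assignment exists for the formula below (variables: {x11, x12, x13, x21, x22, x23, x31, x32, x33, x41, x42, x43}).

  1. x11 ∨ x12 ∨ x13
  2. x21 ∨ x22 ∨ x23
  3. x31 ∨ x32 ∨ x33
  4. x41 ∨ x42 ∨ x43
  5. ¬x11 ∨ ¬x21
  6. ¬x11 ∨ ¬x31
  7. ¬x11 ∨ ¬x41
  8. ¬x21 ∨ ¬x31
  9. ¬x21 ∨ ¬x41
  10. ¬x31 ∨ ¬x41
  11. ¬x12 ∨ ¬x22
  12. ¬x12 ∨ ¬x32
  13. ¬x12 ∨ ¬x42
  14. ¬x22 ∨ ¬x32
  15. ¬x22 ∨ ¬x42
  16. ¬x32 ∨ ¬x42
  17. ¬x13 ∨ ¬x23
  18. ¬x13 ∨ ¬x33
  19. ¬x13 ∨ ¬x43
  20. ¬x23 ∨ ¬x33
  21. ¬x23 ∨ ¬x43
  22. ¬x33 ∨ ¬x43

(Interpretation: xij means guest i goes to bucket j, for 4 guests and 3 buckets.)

No

Suppose x11 = False.
Suppose x12 = True.
From the singleton clause (¬x22), x22 = False.
From the singleton clause (¬x32), x32 = False.
From the singleton clause (¬x42), x42 = False.
Suppose x21 = True.
From the singleton clause (¬x31), x31 = False.
From the singleton clause (x33), x33 = True.
From the singleton clause (¬x41), x41 = False.
From the singleton clause (x43), x43 = True.
That conflicts with the unit clause (¬x43).
That branch fails; take x21 = False instead.
From the singleton clause (x23), x23 = True.
From the singleton clause (¬x13), x13 = False.
From the singleton clause (¬x33), x33 = False.
From the singleton clause (x31), x31 = True.
From the singleton clause (¬x41), x41 = False.
From the singleton clause (x43), x43 = True.
That conflicts with the unit clause (¬x43).
Both values of x21 lead to a conflict.
That branch fails; take x12 = False instead.
From the singleton clause (x13), x13 = True.
From the singleton clause (¬x23), x23 = False.
From the singleton clause (¬x33), x33 = False.
From the singleton clause (¬x43), x43 = False.
Suppose x21 = True.
From the singleton clause (¬x31), x31 = False.
From the singleton clause (x32), x32 = True.
From the singleton clause (¬x41), x41 = False.
From the singleton clause (x42), x42 = True.
That conflicts with the unit clause (¬x42).
That branch fails; take x21 = False instead.
From the singleton clause (x22), x22 = True.
From the singleton clause (¬x32), x32 = False.
From the singleton clause (x31), x31 = True.
From the singleton clause (¬x41), x41 = False.
From the singleton clause (x42), x42 = True.
That conflicts with the unit clause (¬x42).
Both values of x21 lead to a conflict.
Both values of x12 lead to a conflict.
That branch fails; take x11 = True instead.
From the singleton clause (¬x21), x21 = False.
From the singleton clause (¬x31), x31 = False.
From the singleton clause (¬x41), x41 = False.
Suppose x22 = True.
From the singleton clause (¬x12), x12 = False.
From the singleton clause (¬x32), x32 = False.
From the singleton clause (x33), x33 = True.
From the singleton clause (¬x42), x42 = False.
From the singleton clause (x43), x43 = True.
That conflicts with the unit clause (¬x43).
That branch fails; take x22 = False instead.
From the singleton clause (x23), x23 = True.
From the singleton clause (¬x13), x13 = False.
From the singleton clause (¬x33), x33 = False.
From the singleton clause (x32), x32 = True.
From the singleton clause (¬x12), x12 = False.
From the singleton clause (¬x42), x42 = False.
From the singleton clause (x43), x43 = True.
That conflicts with the unit clause (¬x43).
Both values of x22 lead to a conflict.
Both values of x11 lead to a conflict.
No assignment satisfies every clause.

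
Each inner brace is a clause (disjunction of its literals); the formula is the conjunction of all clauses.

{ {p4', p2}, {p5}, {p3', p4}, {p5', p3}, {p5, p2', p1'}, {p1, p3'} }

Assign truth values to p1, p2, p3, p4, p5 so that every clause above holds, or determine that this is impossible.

Unit clause (p5) forces p5 = 1.
Unit clause (p3) forces p3 = 1.
Unit clause (p4) forces p4 = 1.
Unit clause (p2) forces p2 = 1.
Unit clause (p1) forces p1 = 1.
This assignment satisfies each clause.

p1=1,  p2=1,  p3=1,  p4=1,  p5=1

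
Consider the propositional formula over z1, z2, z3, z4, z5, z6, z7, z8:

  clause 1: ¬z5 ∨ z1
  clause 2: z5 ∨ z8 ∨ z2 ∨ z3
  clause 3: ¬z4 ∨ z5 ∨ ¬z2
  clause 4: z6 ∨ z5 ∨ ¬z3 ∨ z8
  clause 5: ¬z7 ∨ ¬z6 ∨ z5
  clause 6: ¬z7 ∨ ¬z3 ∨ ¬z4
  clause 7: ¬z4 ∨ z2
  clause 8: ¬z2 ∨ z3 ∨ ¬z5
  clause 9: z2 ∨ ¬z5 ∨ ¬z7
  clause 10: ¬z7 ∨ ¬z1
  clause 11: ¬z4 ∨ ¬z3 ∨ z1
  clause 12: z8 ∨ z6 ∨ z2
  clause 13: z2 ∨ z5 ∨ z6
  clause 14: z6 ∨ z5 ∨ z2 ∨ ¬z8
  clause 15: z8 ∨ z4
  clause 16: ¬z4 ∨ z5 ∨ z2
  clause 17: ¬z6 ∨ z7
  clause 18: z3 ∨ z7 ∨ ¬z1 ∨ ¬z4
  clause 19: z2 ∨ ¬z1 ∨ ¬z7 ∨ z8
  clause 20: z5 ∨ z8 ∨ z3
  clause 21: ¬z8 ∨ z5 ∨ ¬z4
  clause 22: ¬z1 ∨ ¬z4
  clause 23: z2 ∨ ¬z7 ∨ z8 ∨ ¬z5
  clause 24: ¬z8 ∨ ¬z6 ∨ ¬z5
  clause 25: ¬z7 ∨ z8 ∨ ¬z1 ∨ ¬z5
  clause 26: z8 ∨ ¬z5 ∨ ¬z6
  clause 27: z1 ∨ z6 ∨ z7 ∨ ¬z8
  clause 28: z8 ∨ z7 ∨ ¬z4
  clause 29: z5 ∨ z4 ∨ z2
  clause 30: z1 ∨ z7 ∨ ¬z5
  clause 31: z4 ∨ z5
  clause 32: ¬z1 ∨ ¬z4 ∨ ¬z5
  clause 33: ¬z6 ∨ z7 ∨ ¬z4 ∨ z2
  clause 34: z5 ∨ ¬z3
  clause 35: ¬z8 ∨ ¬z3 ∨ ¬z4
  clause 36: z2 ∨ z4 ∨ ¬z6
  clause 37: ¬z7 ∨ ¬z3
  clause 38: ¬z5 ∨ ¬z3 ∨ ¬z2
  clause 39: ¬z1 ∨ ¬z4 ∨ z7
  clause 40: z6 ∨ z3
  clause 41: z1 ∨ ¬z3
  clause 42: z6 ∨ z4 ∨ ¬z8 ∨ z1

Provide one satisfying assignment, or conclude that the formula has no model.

Branch on z5: set z5 = True.
The clause (z1) is unit, so z1 = True.
The clause (¬z7) is unit, so z7 = False.
The clause (¬z6) is unit, so z6 = False.
The clause (¬z4) is unit, so z4 = False.
The clause (z8) is unit, so z8 = True.
The clause (z3) is unit, so z3 = True.
The clause (¬z2) is unit, so z2 = False.
This assignment satisfies each clause.

z1=True, z2=False, z3=True, z4=False, z5=True, z6=False, z7=False, z8=True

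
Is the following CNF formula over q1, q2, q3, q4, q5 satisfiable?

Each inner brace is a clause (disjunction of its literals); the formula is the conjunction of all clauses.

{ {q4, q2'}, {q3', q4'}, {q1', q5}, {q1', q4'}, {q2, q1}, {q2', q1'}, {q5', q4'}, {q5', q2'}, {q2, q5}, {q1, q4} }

Yes, satisfiable

Suppose q4 = 1.
The clause (q3') is unit, so q3 = 0.
The clause (q1') is unit, so q1 = 0.
The clause (q2) is unit, so q2 = 1.
The clause (q5') is unit, so q5 = 0.
All clauses are satisfied.
A satisfying assignment: q1=0, q2=1, q3=0, q4=1, q5=0.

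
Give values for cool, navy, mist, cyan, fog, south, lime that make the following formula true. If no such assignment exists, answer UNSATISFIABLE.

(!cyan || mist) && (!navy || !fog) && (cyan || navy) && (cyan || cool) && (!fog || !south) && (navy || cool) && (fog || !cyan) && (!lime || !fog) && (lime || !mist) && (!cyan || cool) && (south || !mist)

Try cyan = false.
The clause (navy) is unit, so navy = true.
The clause (!fog) is unit, so fog = false.
The clause (cool) is unit, so cool = true.
Try lime = true.
Try south = true.
All clauses hold; mist can take either value.

cool ↦ true,  navy ↦ true,  mist ↦ false,  cyan ↦ false,  fog ↦ false,  south ↦ true,  lime ↦ true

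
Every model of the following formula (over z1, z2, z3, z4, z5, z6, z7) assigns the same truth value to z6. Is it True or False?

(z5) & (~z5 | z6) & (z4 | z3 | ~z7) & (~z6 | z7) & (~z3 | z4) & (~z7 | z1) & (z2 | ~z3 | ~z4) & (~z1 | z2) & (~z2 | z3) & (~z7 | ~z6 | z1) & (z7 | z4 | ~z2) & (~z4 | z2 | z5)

Suppose z6 = 0.
Unit clause (z5) forces z5 = 1.
That conflicts with the unit clause (~z5).
So every satisfying assignment has z6 = True.

True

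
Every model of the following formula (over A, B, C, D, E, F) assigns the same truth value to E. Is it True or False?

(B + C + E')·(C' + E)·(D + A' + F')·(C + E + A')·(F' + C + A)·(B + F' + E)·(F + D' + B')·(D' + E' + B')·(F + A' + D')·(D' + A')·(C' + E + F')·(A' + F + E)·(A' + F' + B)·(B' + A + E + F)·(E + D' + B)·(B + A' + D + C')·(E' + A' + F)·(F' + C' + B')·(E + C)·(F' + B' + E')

Suppose E = 0.
The clause (C') is unit, so C = 0.
Now (C) is unsatisfied and unit — conflict.
So every satisfying assignment has E = True.

True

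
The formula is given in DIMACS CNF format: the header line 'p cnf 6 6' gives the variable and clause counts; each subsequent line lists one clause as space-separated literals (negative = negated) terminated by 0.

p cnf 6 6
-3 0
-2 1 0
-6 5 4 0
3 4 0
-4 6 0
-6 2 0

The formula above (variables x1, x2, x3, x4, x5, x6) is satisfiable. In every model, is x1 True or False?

Suppose x1 = False.
From the singleton clause (¬x3), x3 = False.
From the singleton clause (¬x2), x2 = False.
From the singleton clause (x4), x4 = True.
From the singleton clause (x6), x6 = True.
That conflicts with the unit clause (¬x6).
So every satisfying assignment has x1 = True.

True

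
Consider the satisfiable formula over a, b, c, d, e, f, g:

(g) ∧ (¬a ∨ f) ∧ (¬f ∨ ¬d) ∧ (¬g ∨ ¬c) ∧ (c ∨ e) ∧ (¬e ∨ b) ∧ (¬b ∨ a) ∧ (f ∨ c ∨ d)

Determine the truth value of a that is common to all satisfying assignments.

True

Suppose a = False.
(g) alone gives g = True.
(¬c) alone gives c = False.
(e) alone gives e = True.
(b) alone gives b = True.
Now (¬b) is unsatisfied and unit — conflict.
So every satisfying assignment has a = True.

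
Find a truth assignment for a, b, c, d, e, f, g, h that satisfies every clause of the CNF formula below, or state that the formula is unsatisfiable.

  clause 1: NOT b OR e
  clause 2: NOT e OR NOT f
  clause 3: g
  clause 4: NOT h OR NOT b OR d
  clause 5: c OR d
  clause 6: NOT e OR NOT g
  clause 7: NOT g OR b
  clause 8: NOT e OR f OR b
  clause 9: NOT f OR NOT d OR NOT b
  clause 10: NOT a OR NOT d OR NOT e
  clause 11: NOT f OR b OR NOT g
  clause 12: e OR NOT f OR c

UNSATISFIABLE

From the singleton clause (g), g = true.
From the singleton clause (NOT e), e = false.
From the singleton clause (NOT b), b = false.
But (b) is also a unit clause — contradiction.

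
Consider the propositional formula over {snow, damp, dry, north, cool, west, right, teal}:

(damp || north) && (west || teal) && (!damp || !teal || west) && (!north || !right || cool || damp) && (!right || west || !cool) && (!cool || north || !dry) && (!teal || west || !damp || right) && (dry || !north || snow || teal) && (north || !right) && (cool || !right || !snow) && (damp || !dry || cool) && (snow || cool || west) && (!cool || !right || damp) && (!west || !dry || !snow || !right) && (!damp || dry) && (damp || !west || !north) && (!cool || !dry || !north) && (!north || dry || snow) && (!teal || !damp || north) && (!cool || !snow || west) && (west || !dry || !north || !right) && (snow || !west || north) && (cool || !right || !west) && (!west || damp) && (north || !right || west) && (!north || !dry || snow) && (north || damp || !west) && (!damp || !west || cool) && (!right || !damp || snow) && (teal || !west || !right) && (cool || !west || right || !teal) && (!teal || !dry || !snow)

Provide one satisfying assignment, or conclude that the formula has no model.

Suppose damp = false.
(north) alone gives north = true.
(!west) alone gives west = false.
(teal) alone gives teal = true.
Suppose right = false.
Suppose dry = false.
(snow) alone gives snow = true.
(!cool) alone gives cool = false.
This assignment satisfies each clause.

snow=true; damp=false; dry=false; north=true; cool=false; west=false; right=false; teal=true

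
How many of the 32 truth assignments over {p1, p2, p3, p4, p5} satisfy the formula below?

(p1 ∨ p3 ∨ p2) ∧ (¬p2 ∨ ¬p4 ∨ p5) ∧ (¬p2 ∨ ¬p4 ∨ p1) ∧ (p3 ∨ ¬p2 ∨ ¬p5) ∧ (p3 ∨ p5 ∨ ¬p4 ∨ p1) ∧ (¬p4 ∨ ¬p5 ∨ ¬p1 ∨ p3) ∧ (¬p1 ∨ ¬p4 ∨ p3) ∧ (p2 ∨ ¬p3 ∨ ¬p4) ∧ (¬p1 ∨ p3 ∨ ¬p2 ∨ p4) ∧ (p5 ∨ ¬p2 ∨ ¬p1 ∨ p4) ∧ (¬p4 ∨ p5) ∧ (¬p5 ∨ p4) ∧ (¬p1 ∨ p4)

4

There are 2^5 = 32 truth assignments over (p1, p2, p3, p4, p5).
Split on p5. With p5 = True, the clauses containing p5 are satisfied and ¬p5 drops from the rest; 1 of the 2^4 = 16 assignments to the other variables satisfy what remains.
With p5 = False, by the same count on the reduced clause set, 3 assignments work.
(One model: p1=F, p2=F, p3=T, p4=F, p5=F.)
Total: 1 + 3 = 4.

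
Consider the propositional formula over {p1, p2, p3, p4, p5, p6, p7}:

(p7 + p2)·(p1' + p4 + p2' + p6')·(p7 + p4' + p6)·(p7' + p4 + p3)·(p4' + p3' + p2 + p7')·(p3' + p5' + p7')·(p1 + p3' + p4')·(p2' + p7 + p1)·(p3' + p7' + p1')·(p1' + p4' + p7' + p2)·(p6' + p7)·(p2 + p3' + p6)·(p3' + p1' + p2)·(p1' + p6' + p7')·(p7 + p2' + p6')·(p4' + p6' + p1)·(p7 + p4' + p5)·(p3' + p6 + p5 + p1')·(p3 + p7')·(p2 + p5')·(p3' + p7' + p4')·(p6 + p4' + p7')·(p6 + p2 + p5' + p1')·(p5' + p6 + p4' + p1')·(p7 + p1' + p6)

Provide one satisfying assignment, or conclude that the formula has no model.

p1=0,  p2=1,  p3=1,  p4=0,  p5=0,  p6=0,  p7=1

Branch on p7: set p7 = 1.
(p3) alone gives p3 = 1.
(p5') alone gives p5 = 0.
(p1') alone gives p1 = 0.
(p4') alone gives p4 = 0.
Branch on p2: set p2 = 1.
All clauses hold; p6 can take either value.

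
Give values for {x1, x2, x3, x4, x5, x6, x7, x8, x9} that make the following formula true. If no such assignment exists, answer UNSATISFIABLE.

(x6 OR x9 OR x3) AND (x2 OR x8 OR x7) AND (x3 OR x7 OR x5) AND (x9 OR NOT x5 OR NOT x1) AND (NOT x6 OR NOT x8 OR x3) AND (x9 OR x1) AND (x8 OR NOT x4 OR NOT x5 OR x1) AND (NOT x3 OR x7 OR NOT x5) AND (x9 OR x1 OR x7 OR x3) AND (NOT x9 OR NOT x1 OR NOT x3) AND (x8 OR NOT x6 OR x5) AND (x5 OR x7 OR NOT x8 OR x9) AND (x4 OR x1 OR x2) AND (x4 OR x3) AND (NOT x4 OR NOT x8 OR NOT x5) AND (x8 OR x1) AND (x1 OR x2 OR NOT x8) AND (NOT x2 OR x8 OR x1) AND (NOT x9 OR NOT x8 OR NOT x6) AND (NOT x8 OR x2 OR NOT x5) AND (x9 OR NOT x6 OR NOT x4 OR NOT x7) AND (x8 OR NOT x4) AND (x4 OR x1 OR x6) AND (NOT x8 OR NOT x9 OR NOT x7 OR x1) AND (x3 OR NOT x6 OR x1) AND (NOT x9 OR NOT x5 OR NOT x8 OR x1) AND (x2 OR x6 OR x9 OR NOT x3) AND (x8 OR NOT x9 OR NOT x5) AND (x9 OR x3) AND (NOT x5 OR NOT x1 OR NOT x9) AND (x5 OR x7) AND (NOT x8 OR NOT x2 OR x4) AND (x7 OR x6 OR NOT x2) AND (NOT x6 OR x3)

Suppose x9 = true.
Suppose x1 = true.
The clause (NOT x3) is unit, so x3 = false.
The clause (x4) is unit, so x4 = true.
The clause (x8) is unit, so x8 = true.
The clause (NOT x6) is unit, so x6 = false.
The clause (NOT x5) is unit, so x5 = false.
The clause (x7) is unit, so x7 = true.
Every clause is now satisfied; x2 is unconstrained.

x1=true; x2=false; x3=false; x4=true; x5=false; x6=false; x7=true; x8=true; x9=true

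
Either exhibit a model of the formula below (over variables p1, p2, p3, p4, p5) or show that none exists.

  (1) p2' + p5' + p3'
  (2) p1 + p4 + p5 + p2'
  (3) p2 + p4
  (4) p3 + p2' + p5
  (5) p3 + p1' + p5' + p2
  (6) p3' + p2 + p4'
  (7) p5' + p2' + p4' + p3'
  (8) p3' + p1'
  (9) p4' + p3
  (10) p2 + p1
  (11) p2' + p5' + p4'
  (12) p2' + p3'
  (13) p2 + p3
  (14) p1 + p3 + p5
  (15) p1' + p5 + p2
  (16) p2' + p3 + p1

p1: 1, p2: 1, p3: 0, p4: 0, p5: 1

Branch on p2: set p2 = 1.
Unit clause (p3') forces p3 = 0.
Unit clause (p5) forces p5 = 1.
Unit clause (p4') forces p4 = 0.
Unit clause (p1) forces p1 = 1.
All clauses are satisfied.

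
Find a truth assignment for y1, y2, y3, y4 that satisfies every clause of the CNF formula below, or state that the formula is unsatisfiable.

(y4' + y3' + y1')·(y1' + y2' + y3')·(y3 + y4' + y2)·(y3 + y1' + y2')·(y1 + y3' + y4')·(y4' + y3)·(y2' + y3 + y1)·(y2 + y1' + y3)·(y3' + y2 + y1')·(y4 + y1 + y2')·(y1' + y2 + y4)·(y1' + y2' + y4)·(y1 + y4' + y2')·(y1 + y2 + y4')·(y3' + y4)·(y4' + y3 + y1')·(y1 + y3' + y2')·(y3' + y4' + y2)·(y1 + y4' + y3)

y1 ↦ 0,  y2 ↦ 0,  y3 ↦ 0,  y4 ↦ 0

Try y4 = 0.
Unit clause (y3') forces y3 = 0.
Try y1 = 0.
Unit clause (y2') forces y2 = 0.
Every clause now holds.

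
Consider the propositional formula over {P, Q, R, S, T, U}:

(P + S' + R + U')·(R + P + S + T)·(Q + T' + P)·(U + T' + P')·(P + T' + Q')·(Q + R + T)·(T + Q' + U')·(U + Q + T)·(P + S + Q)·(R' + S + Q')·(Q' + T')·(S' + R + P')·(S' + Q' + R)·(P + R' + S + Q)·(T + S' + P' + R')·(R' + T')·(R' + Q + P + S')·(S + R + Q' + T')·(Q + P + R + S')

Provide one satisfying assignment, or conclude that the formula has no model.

Try Q = 1.
Unit clause (T') forces T = 0.
Unit clause (U') forces U = 0.
Try R = 0.
Unit clause (S') forces S = 0.
Unit clause (P) forces P = 1.
Every clause now holds.

P: 1; Q: 1; R: 0; S: 0; T: 0; U: 0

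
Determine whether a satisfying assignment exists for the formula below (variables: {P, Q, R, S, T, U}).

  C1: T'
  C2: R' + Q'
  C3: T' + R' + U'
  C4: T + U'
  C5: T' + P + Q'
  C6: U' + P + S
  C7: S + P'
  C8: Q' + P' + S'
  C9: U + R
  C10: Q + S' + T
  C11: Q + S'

Yes, satisfiable

The clause (T') is unit, so T = 0.
The clause (U') is unit, so U = 0.
The clause (R) is unit, so R = 1.
The clause (Q') is unit, so Q = 0.
The clause (S') is unit, so S = 0.
The clause (P') is unit, so P = 0.
All clauses are satisfied.
A satisfying assignment: P ↦ 0, Q ↦ 0, R ↦ 1, S ↦ 0, T ↦ 0, U ↦ 0.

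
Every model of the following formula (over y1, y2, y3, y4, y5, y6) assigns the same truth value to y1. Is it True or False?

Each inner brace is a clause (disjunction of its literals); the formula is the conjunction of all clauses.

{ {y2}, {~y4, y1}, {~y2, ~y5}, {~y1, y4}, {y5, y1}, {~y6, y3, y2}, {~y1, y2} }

True

Suppose y1 = 0.
(y2) alone gives y2 = 1.
(~y4) alone gives y4 = 0.
(~y5) alone gives y5 = 0.
But (y5) is also a unit clause — contradiction.
So every satisfying assignment has y1 = True.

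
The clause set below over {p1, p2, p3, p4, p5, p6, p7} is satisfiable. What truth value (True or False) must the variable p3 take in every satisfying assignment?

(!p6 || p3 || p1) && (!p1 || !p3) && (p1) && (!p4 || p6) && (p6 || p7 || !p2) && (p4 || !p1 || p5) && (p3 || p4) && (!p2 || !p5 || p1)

False

Suppose p3 = true.
Unit clause (!p1) forces p1 = false.
That conflicts with the unit clause (p1).
So every satisfying assignment has p3 = False.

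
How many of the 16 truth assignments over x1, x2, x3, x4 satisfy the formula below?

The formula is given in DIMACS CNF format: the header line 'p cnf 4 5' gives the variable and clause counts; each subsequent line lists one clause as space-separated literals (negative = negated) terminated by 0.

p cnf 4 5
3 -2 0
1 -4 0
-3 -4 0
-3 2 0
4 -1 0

3

There are 2^4 = 16 truth assignments over (x1, x2, x3, x4).
Check each against the 5 clauses (columns in the order x1, x2, x3, x4):
  F F F F  ✓ satisfies all
  F F F T  ✗ fails (x1 ∨ ¬x4)
  F F T F  ✗ fails (¬x3 ∨ x2)
  F F T T  ✗ fails (x1 ∨ ¬x4)
  F T F F  ✗ fails (x3 ∨ ¬x2)
  F T F T  ✗ fails (x3 ∨ ¬x2)
  F T T F  ✓ satisfies all
  F T T T  ✗ fails (x1 ∨ ¬x4)
  T F F F  ✗ fails (x4 ∨ ¬x1)
  T F F T  ✓ satisfies all
  T F T F  ✗ fails (¬x3 ∨ x2)
  T F T T  ✗ fails (¬x3 ∨ ¬x4)
  T T F F  ✗ fails (x3 ∨ ¬x2)
  T T F T  ✗ fails (x3 ∨ ¬x2)
  T T T F  ✗ fails (x4 ∨ ¬x1)
  T T T T  ✗ fails (¬x3 ∨ ¬x4)
3 of the 16 rows are models.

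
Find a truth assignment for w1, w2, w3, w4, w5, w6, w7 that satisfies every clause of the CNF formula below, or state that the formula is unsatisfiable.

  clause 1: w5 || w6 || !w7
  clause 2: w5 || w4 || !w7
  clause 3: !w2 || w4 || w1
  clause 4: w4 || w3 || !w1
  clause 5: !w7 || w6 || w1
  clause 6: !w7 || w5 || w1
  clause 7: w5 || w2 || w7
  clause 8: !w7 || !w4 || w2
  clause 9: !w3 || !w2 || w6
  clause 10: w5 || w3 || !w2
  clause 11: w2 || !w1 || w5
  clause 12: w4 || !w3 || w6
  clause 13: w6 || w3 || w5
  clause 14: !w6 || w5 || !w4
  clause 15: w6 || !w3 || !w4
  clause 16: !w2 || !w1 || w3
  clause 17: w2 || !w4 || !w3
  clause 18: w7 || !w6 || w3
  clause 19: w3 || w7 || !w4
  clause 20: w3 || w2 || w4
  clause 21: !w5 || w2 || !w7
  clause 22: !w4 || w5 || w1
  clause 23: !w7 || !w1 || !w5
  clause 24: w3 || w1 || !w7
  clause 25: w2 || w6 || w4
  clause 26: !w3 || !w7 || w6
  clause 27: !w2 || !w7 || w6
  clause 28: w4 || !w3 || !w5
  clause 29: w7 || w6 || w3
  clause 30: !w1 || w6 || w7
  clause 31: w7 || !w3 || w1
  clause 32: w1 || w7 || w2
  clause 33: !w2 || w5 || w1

Branch on w5: set w5 = false.
Branch on w6: set w6 = true.
From the singleton clause (!w4), w4 = false.
From the singleton clause (!w7), w7 = false.
From the singleton clause (w2), w2 = true.
From the singleton clause (w1), w1 = true.
From the singleton clause (w3), w3 = true.
All clauses are satisfied.

w1: true; w2: true; w3: true; w4: false; w5: false; w6: true; w7: false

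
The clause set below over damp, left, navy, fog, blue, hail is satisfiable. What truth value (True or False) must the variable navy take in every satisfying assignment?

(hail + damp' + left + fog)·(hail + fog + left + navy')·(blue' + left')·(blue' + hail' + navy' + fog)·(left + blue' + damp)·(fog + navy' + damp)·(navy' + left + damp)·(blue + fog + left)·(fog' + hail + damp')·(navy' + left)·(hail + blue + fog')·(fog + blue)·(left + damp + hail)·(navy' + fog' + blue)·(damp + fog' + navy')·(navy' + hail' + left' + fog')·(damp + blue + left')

False

Suppose navy = 1.
Unit clause (left) forces left = 1.
Unit clause (blue') forces blue = 0.
Unit clause (fog) forces fog = 1.
Now (fog') is unsatisfied and unit — conflict.
So every satisfying assignment has navy = False.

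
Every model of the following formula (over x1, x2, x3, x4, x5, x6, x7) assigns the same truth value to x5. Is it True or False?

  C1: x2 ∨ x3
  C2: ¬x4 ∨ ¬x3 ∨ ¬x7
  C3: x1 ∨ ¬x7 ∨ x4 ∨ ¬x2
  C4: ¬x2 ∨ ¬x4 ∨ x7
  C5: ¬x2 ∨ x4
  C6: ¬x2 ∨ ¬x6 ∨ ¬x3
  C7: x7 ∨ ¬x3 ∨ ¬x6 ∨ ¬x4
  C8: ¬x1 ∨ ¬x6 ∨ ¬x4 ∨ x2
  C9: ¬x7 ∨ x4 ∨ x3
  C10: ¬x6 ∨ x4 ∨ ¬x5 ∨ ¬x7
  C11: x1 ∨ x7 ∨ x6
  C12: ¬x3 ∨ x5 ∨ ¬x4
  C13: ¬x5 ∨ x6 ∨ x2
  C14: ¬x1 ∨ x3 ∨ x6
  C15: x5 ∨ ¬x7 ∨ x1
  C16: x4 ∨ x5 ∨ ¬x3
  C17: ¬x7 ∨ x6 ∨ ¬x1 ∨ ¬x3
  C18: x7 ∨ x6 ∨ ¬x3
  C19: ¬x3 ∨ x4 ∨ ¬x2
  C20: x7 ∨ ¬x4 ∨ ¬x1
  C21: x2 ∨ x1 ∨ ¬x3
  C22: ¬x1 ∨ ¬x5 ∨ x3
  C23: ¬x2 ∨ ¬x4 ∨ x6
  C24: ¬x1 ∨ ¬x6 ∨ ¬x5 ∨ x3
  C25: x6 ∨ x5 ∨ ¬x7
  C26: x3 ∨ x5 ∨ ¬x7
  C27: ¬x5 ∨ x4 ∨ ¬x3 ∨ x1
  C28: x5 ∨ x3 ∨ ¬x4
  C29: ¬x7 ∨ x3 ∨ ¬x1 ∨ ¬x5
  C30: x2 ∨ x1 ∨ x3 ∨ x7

Suppose x5 = False.
Case x2 = True:
Unit clause (x4) forces x4 = True.
Unit clause (x7) forces x7 = True.
Unit clause (¬x3) forces x3 = False.
Now (x3) is unsatisfied and unit — conflict.
So x2 must be the other value — set x2 = False.
Unit clause (x3) forces x3 = True.
Unit clause (¬x4) forces x4 = False.
Now (x4) is unsatisfied and unit — conflict.
Either choice for x2 ends in contradiction.
So every satisfying assignment has x5 = True.

True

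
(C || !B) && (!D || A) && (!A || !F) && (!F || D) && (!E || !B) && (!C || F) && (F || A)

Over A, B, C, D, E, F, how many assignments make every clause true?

4

There are 2^6 = 64 truth assignments over (A, B, C, D, E, F).
Split on F. With F = true, the clauses containing F are satisfied and !F drops from the rest; 0 of the 2^5 = 32 assignments to the other variables satisfy what remains.
With F = false, by the same count on the reduced clause set, 4 assignments work.
(One model: A=T, B=F, C=F, D=F, E=F, F=F.)
Total: 0 + 4 = 4.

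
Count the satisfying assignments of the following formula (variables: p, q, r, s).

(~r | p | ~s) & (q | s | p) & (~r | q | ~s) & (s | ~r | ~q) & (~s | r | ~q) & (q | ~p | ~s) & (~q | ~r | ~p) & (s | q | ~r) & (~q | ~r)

4

There are 2^4 = 16 truth assignments over (p, q, r, s).
Check each against the 9 clauses (columns in the order p, q, r, s):
  F F F F  ✗ fails (q | s | p)
  F F F T  ✓ satisfies all
  F F T F  ✗ fails (q | s | p)
  F F T T  ✗ fails (~r | p | ~s)
  F T F F  ✓ satisfies all
  F T F T  ✗ fails (~s | r | ~q)
  F T T F  ✗ fails (s | ~r | ~q)
  F T T T  ✗ fails (~r | p | ~s)
  T F F F  ✓ satisfies all
  T F F T  ✗ fails (q | ~p | ~s)
  T F T F  ✗ fails (s | q | ~r)
  T F T T  ✗ fails (~r | q | ~s)
  T T F F  ✓ satisfies all
  T T F T  ✗ fails (~s | r | ~q)
  T T T F  ✗ fails (s | ~r | ~q)
  T T T T  ✗ fails (~q | ~r | ~p)
4 of the 16 rows are models.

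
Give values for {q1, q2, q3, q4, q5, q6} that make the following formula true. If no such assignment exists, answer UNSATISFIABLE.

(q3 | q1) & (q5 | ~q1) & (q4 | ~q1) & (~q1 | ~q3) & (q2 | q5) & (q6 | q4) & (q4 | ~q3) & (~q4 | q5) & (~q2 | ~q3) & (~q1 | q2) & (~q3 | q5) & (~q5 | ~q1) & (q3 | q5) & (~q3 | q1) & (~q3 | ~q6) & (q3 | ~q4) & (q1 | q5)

Suppose q3 = 1.
(~q1) alone gives q1 = 0.
Now (q1) is unsatisfied and unit — conflict.
That branch fails; take q3 = 0 instead.
(q1) alone gives q1 = 1.
(q5) alone gives q5 = 1.
Now (~q5) is unsatisfied and unit — conflict.
Either choice for q3 ends in contradiction.

UNSATISFIABLE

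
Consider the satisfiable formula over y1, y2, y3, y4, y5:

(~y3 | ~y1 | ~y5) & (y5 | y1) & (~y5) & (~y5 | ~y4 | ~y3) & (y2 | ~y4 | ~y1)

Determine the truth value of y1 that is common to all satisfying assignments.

True

Suppose y1 = 0.
The clause (y5) is unit, so y5 = 1.
Now (~y5) is unsatisfied and unit — conflict.
So every satisfying assignment has y1 = True.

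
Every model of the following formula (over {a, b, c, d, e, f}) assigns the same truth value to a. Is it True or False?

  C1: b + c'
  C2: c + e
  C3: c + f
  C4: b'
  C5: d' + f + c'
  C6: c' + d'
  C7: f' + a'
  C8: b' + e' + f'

Suppose a = 1.
Unit clause (b') forces b = 0.
Unit clause (c') forces c = 0.
Unit clause (e) forces e = 1.
Unit clause (f) forces f = 1.
But (f') is also a unit clause — contradiction.
So every satisfying assignment has a = False.

False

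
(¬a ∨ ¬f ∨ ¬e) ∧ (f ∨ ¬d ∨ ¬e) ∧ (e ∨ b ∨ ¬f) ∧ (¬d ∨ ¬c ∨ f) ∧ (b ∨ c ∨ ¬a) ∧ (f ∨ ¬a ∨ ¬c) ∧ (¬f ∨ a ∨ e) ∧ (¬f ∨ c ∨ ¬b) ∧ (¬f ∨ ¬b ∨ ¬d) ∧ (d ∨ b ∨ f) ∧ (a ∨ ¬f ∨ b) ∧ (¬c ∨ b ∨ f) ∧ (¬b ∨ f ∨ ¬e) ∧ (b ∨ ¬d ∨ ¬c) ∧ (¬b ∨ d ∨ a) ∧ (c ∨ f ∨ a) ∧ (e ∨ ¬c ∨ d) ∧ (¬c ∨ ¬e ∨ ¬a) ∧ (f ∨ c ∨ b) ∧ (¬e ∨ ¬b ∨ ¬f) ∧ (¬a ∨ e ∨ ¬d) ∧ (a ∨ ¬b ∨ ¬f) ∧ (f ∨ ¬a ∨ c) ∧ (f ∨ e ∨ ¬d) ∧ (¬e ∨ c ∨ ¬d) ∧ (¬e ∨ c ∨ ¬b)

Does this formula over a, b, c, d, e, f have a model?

Branch on a: set a = False.
Branch on f: set f = False.
Unit clause (c) forces c = True.
Unit clause (¬d) forces d = False.
Unit clause (b) forces b = True.
That conflicts with the unit clause (¬b).
Undo f and try f = True.
Unit clause (e) forces e = True.
Unit clause (b) forces b = True.
That conflicts with the unit clause (¬b).
Either choice for f ends in contradiction.
Undo a and try a = True.
Branch on f: set f = False.
Unit clause (¬c) forces c = False.
That conflicts with the unit clause (c).
Undo f and try f = True.
Unit clause (¬e) forces e = False.
Unit clause (b) forces b = True.
Unit clause (c) forces c = True.
Unit clause (¬d) forces d = False.
That conflicts with the unit clause (d).
Either choice for f ends in contradiction.
Either choice for a ends in contradiction.
No assignment satisfies every clause.

No, unsatisfiable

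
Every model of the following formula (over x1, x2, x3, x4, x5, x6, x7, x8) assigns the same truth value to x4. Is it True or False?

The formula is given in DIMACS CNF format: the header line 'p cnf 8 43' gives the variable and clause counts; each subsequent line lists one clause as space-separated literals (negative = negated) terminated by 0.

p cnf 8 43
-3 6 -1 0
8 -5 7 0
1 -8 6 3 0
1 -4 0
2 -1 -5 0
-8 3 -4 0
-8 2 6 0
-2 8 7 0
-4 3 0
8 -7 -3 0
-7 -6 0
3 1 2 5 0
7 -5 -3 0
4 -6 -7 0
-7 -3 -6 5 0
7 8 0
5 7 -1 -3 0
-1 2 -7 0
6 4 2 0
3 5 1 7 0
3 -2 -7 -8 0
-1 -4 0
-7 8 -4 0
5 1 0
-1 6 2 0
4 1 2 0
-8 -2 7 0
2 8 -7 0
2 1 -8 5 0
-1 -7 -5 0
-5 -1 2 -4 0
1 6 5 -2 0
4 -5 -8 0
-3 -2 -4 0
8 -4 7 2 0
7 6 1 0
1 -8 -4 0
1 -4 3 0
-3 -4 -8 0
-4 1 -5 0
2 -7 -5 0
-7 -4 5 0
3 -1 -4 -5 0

False

Suppose x4 = True.
Unit clause (x1) forces x1 = True.
Now (¬x1) is unsatisfied and unit — conflict.
So every satisfying assignment has x4 = False.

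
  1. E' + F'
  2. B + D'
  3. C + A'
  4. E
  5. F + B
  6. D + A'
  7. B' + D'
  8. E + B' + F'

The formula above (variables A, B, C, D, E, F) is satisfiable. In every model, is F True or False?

Suppose F = 1.
Unit clause (E') forces E = 0.
But (E) is also a unit clause — contradiction.
So every satisfying assignment has F = False.

False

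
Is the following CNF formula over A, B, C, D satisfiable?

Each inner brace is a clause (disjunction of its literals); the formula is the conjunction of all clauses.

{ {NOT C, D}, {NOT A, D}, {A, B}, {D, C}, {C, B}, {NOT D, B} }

Yes, satisfiable

Try C = true.
Unit clause (D) forces D = true.
Unit clause (B) forces B = true.
No clause remains; A is free.
A satisfying assignment: A: false, B: true, C: true, D: true.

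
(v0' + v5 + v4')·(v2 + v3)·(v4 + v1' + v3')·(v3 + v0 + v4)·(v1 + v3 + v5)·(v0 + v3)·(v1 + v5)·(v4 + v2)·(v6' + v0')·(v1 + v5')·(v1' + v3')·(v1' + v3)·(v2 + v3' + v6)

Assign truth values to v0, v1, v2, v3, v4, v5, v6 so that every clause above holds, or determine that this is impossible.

UNSATISFIABLE

Branch on v2: set v2 = 1.
Branch on v0: set v0 = 1.
The clause (v6') is unit, so v6 = 0.
Branch on v5: set v5 = 1.
The clause (v1) is unit, so v1 = 1.
The clause (v3') is unit, so v3 = 0.
That conflicts with the unit clause (v3).
Undo v5 and try v5 = 0.
The clause (v4') is unit, so v4 = 0.
The clause (v1) is unit, so v1 = 1.
The clause (v3') is unit, so v3 = 0.
That conflicts with the unit clause (v3).
Either choice for v5 ends in contradiction.
Undo v0 and try v0 = 0.
The clause (v3) is unit, so v3 = 1.
The clause (v1') is unit, so v1 = 0.
The clause (v5) is unit, so v5 = 1.
That conflicts with the unit clause (v5').
Either choice for v0 ends in contradiction.
Undo v2 and try v2 = 0.
The clause (v3) is unit, so v3 = 1.
The clause (v4) is unit, so v4 = 1.
The clause (v1') is unit, so v1 = 0.
The clause (v5) is unit, so v5 = 1.
That conflicts with the unit clause (v5').
Either choice for v2 ends in contradiction.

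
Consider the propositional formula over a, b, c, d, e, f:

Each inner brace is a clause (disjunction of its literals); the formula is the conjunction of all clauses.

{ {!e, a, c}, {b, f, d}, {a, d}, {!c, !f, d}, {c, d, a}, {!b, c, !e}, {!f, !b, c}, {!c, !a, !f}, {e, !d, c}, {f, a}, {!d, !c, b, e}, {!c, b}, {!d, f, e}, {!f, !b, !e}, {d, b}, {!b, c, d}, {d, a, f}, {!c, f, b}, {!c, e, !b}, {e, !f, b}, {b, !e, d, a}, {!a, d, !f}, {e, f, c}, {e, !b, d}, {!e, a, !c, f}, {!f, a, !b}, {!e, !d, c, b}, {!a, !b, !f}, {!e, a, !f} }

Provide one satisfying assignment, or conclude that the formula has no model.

a: true, b: true, c: true, d: true, e: true, f: false

Branch on a: set a = true.
Branch on c: set c = true.
From the singleton clause (!f), f = false.
From the singleton clause (b), b = true.
From the singleton clause (e), e = true.
No clause remains; d is free.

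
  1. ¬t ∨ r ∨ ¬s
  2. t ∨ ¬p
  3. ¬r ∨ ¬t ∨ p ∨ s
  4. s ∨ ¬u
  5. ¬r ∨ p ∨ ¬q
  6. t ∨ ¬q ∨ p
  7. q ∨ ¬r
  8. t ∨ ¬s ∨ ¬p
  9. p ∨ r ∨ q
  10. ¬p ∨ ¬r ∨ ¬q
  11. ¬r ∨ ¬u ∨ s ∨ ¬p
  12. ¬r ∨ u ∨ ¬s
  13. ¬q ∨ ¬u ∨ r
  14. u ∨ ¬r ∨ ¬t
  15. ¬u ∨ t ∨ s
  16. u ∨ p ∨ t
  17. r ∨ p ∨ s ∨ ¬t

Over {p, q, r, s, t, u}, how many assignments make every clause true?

There are 2^6 = 64 truth assignments over (p, q, r, s, t, u).
Split on p. With p = True, the clauses containing p are satisfied and ¬p drops from the rest; 2 of the 2^5 = 32 assignments to the other variables satisfy what remains.
With p = False, by the same count on the reduced clause set, 0 assignments work.
Total: 2 + 0 = 2.

2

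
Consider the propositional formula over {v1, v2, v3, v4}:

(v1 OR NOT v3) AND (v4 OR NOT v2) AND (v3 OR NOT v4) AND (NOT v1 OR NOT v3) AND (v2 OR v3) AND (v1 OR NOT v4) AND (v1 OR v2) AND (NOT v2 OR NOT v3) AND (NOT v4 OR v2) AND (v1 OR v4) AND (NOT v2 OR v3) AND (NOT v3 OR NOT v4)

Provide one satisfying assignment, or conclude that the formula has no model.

UNSATISFIABLE

Case v1 = true:
The clause (NOT v3) is unit, so v3 = false.
The clause (NOT v4) is unit, so v4 = false.
The clause (NOT v2) is unit, so v2 = false.
But (v2) is also a unit clause — contradiction.
Undo v1 and try v1 = false.
The clause (NOT v3) is unit, so v3 = false.
The clause (NOT v4) is unit, so v4 = false.
But (v4) is also a unit clause — contradiction.
Either choice for v1 ends in contradiction.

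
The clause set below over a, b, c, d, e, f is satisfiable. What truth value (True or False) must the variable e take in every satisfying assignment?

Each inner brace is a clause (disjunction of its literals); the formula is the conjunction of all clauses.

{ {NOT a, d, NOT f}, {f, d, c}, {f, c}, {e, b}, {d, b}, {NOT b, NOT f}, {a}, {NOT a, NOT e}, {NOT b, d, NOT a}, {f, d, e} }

False

Suppose e = true.
Unit clause (a) forces a = true.
But (NOT a) is also a unit clause — contradiction.
So every satisfying assignment has e = False.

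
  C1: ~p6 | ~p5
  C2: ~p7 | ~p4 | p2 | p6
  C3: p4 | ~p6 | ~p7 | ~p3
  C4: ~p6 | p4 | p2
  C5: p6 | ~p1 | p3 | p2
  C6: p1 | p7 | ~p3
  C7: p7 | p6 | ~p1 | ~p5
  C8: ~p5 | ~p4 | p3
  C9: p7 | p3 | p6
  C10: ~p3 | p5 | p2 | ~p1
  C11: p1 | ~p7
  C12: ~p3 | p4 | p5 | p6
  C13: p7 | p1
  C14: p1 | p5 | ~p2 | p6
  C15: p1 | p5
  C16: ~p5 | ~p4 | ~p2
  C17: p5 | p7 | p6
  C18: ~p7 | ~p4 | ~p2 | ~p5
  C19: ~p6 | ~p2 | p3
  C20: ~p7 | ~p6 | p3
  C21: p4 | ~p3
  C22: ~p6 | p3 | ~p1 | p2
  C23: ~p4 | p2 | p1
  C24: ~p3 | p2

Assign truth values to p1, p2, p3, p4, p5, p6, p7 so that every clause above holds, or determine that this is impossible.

p1=1,  p2=1,  p3=1,  p4=1,  p5=0,  p6=1,  p7=1

Suppose p6 = 1.
From the singleton clause (~p5), p5 = 0.
From the singleton clause (p1), p1 = 1.
Suppose p4 = 1.
Suppose p3 = 1.
From the singleton clause (p2), p2 = 1.
No clause remains; p7 is free.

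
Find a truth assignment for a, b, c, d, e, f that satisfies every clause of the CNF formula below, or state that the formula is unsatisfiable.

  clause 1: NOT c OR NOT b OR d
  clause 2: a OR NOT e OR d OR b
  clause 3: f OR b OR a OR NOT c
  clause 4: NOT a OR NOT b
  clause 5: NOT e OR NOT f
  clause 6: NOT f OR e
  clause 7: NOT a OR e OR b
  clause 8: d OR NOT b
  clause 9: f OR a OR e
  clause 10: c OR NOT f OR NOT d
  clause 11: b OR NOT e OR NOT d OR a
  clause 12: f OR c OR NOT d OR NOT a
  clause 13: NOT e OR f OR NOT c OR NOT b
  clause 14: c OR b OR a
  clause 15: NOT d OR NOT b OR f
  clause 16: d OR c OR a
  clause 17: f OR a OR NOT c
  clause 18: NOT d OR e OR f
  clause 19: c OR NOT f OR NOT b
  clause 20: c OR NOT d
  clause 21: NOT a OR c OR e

Suppose a = true.
The clause (NOT b) is unit, so b = false.
The clause (e) is unit, so e = true.
The clause (NOT f) is unit, so f = false.
Suppose c = true.
No clause remains; d is free.

a: true, b: false, c: true, d: true, e: true, f: false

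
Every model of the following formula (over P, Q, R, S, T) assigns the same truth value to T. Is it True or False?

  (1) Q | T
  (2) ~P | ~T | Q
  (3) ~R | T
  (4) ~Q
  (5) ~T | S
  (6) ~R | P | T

Suppose T = 0.
The clause (Q) is unit, so Q = 1.
That conflicts with the unit clause (~Q).
So every satisfying assignment has T = True.

True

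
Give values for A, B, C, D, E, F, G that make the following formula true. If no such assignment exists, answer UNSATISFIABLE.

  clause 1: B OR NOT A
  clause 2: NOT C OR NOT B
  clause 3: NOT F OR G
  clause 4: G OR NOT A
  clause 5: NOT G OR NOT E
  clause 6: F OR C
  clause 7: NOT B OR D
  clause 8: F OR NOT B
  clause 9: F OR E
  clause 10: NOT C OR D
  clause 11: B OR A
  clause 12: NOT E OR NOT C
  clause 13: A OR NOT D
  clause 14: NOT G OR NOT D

UNSATISFIABLE

Case B = true:
The clause (NOT C) is unit, so C = false.
The clause (F) is unit, so F = true.
The clause (G) is unit, so G = true.
The clause (NOT E) is unit, so E = false.
The clause (D) is unit, so D = true.
That conflicts with the unit clause (NOT D).
So B must be the other value — set B = false.
The clause (NOT A) is unit, so A = false.
That conflicts with the unit clause (A).
Neither B = true nor B = false works.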